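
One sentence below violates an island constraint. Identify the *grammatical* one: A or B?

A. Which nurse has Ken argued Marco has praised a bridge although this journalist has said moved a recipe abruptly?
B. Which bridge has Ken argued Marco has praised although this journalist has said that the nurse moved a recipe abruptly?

B

In A, the wh-phrase is extracted from inside an adjunct island (introduced by "although"), which blocks movement.
In B, the extraction path crosses only that-complement boundaries, which are transparent.
So B is grammatical.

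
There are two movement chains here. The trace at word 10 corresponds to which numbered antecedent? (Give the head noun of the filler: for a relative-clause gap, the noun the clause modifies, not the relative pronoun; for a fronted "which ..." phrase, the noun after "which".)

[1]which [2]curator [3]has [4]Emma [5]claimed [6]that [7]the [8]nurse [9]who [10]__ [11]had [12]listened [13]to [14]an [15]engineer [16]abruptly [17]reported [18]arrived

The marked gap is inside the relative clause, the subject of "listened".
Its filler is the head noun "nurse" (via "who"), at word 8.
(The other dependency links word 2 to a gap after word 17.)

8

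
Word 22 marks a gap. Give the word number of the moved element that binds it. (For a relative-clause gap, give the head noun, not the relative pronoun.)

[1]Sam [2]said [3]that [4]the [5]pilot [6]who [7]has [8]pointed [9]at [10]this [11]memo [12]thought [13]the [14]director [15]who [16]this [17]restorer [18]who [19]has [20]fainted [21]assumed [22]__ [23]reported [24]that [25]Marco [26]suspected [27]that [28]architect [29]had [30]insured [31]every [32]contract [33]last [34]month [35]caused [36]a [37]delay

14

The gap at 22 is the subject of "reported", inside a relative clause.
The relative pronoun is "who" (word 15); it is bound by the head noun immediately before it.
Its filler is the head noun "director", at word 14.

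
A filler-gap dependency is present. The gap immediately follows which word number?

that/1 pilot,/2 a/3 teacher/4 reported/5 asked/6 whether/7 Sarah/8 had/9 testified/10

5

The displaced element is "that pilot" (word 2).
It is linked across 1 clause boundary (Ø).
It functions as the subject of "asked", so the gap sits immediately after word 5 ("reported").
Base order: A teacher reported that that pilot asked whether Sarah had testified.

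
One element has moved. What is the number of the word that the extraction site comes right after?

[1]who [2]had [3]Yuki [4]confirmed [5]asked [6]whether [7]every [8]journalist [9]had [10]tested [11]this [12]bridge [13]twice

The displaced element is "who" (word 1).
It is linked across 1 clause boundary (Ø).
It functions as the subject of "asked", so the gap sits immediately after word 4 ("confirmed").
Base order: Yuki had confirmed who asked whether every journalist had tested this bridge twice.

4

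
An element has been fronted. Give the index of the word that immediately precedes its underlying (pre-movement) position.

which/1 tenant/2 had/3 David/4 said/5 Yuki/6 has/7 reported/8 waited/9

The displaced element is "which tenant" (word 2).
It is linked across 2 clause boundaries (Ø → Ø).
It functions as the subject of "waited", so the gap sits immediately after word 8 ("reported").
Base order: David had said Yuki has reported that which tenant waited.

8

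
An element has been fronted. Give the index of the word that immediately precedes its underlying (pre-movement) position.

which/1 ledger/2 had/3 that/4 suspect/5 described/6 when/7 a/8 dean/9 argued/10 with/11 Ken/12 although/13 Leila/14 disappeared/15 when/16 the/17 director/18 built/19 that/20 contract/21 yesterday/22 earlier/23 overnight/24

The displaced element is "which ledger" (word 2).
It functions as the direct object of "described", so the gap sits immediately after word 6 ("described").
Base order: That suspect had described which ledger when a dean argued with Ken although Leila disappeared when the director built that contract yesterday earlier overnight.

6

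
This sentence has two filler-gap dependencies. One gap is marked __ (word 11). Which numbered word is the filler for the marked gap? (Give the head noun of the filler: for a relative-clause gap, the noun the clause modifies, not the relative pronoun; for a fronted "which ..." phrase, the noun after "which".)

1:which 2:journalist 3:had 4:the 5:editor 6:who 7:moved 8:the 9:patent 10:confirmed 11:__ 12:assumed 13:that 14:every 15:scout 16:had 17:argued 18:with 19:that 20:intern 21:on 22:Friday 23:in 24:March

2

The marked gap is the subject of "assumed".
Its filler is the fronted wh-phrase "which journalist", at word 2.
(The other dependency links word 5 to a gap after word 6.)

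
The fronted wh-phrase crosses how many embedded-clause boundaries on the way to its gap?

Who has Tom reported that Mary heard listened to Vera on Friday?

"who" is extracted from the subject of "listened".
Boundaries crossed, outermost first: [that], [Ø] — 2 in total.

2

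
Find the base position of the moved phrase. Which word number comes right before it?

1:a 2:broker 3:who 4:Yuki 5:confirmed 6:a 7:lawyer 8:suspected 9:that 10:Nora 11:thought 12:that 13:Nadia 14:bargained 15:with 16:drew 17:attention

The displaced element is "a broker" (word 2).
It is linked across 3 clause boundaries (Ø → that → that).
It functions as the object of the preposition "with" of "bargained", so the gap sits immediately after word 15 ("with").
Base order: Yuki confirmed a lawyer suspected that Nora thought that Nadia bargained with a broker.

15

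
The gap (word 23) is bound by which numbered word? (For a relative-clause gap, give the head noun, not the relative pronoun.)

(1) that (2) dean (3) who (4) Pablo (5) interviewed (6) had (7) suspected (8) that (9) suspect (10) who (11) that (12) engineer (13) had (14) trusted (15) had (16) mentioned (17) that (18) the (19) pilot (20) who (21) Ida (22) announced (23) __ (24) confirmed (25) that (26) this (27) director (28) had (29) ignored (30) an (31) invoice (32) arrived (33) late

The gap at 23 is the subject of "confirmed", inside a relative clause.
The relative pronoun is "who" (word 20); it is bound by the head noun immediately before it.
Its filler is the head noun "pilot", at word 19.

19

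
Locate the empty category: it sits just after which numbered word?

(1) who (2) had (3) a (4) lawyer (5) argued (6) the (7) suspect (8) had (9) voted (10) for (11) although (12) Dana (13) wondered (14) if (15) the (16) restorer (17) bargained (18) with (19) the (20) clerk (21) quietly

The displaced element is "who" (word 1).
It is linked across 1 clause boundary (Ø).
It functions as the object of the preposition "for" of "voted", so the gap sits immediately after word 10 ("for").
Base order: A lawyer had argued the suspect had voted for who although Dana wondered if the restorer bargained with the clerk quietly.

10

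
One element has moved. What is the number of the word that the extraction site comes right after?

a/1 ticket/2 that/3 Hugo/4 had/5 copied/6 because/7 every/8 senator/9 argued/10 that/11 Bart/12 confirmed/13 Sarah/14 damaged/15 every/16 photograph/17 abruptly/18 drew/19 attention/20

The displaced element is "a ticket" (word 2).
It functions as the direct object of "copied", so the gap sits immediately after word 6 ("copied").
Base order: Hugo had copied a ticket because every senator argued that Bart confirmed Sarah damaged every photograph abruptly.

6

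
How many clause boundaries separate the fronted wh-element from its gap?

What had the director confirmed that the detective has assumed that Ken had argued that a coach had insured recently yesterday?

"what" is extracted from the object of "insured".
Boundaries crossed, outermost first: [that], [that], [that] — 3 in total.

3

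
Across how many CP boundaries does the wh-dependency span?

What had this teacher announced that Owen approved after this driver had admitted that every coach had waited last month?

1

"what" is extracted from the object of "approved".
Boundaries crossed, outermost first: [that] — 1 in total.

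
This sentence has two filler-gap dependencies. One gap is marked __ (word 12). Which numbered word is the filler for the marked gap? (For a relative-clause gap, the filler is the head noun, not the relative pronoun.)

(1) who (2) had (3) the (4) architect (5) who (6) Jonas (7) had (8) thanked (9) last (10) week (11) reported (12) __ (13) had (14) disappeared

1

The marked gap is the subject of "disappeared".
Its filler is the fronted wh-phrase "who", at word 1.
(The other dependency links word 4 to a gap after word 8.)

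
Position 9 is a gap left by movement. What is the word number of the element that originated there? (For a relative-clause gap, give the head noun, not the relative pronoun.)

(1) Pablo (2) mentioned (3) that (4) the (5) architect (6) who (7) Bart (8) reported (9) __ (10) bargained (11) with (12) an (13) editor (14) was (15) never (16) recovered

5

The gap at 9 is the subject of "bargained", inside a relative clause.
The relative pronoun is "who" (word 6); it is bound by the head noun immediately before it.
Its filler is the head noun "architect", at word 5.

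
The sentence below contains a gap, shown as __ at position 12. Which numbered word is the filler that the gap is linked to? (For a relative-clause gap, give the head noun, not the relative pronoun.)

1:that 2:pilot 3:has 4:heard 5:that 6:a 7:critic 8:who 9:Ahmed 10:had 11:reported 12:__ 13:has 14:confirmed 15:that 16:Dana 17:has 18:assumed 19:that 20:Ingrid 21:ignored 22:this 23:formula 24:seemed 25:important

The gap at 12 is the subject of "confirmed", inside a relative clause.
The relative pronoun is "who" (word 8); it is bound by the head noun immediately before it.
Its filler is the head noun "critic", at word 7.

7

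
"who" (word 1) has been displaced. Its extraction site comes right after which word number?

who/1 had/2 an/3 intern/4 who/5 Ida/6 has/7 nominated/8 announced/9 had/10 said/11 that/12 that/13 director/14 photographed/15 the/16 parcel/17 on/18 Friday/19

The displaced element is "who" (word 1).
It is linked across 1 clause boundary (Ø).
It functions as the subject of "said", so the gap sits immediately after word 9 ("announced").
Base order: An intern who Ida has nominated had announced that who had said that that director photographed the parcel on Friday.

9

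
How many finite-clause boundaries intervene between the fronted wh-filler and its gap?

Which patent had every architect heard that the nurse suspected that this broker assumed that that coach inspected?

"which patent" is extracted from the object of "inspected".
Boundaries crossed, outermost first: [that], [that], [that] — 3 in total.

3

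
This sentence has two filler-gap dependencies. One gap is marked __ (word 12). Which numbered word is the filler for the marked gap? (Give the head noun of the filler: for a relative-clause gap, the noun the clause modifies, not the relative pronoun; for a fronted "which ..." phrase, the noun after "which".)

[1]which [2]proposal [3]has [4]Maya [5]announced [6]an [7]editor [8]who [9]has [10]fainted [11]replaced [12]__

2

The marked gap is the direct object of "replaced".
Its filler is the fronted wh-phrase "which proposal", at word 2.
(The other dependency links word 7 to a gap after word 8.)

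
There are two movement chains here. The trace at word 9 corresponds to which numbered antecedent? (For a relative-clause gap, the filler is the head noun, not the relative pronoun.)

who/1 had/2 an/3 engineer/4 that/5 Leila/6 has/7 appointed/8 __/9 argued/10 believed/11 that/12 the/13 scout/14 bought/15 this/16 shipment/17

The marked gap is inside the relative clause, the direct object of "appointed".
Its filler is the head noun "engineer" (via "that"), at word 4.
(The other dependency links word 1 to a gap after word 10.)

4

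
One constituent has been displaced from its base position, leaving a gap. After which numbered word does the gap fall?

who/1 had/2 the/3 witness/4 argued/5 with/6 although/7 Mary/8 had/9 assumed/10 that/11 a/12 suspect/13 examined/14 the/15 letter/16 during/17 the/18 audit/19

The displaced element is "who" (word 1).
It functions as the object of the preposition "with" of "argued", so the gap sits immediately after word 6 ("with").
Base order: The witness had argued with who although Mary had assumed that a suspect examined the letter during the audit.

6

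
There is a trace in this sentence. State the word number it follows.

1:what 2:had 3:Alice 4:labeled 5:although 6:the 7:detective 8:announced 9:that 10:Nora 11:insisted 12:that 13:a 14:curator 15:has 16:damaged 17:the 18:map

The displaced element is "what" (word 1).
It functions as the direct object of "labeled", so the gap sits immediately after word 4 ("labeled").
Base order: Alice had labeled what although the detective announced that Nora insisted that a curator has damaged the map.

4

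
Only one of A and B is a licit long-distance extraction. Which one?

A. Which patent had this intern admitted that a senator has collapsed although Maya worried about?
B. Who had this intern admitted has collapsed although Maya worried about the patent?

In A, the wh-phrase is extracted from inside an adjunct island (introduced by "although"), which blocks movement.
In B, the extraction path crosses only that-complement boundaries, which are transparent.
So B is grammatical.

B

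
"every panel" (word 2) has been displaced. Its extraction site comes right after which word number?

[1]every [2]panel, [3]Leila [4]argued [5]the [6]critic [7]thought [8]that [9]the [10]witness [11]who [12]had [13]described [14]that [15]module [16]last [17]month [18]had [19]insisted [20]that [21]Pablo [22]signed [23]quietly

The displaced element is "every panel" (word 2).
It is linked across 3 clause boundaries (Ø → that → that).
It functions as the direct object of "signed", so the gap sits immediately after word 22 ("signed").
Base order: Leila argued the critic thought that the witness who had described that module last month had insisted that Pablo signed every panel quietly.

22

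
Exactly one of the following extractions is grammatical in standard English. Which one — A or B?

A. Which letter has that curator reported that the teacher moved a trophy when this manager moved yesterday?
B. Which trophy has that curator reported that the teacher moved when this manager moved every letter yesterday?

In A, the wh-phrase is extracted from inside an adjunct island (introduced by "when"), which blocks movement.
In B, the extraction path crosses only that-complement boundaries, which are transparent.
So B is grammatical.

B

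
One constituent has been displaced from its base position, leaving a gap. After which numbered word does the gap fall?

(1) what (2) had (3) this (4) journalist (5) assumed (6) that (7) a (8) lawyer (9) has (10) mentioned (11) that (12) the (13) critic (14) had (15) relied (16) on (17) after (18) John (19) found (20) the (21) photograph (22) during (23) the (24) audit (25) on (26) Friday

The displaced element is "what" (word 1).
It is linked across 2 clause boundaries (that → that).
It functions as the object of the preposition "on" of "relied", so the gap sits immediately after word 16 ("on").
Base order: This journalist had assumed that a lawyer has mentioned that the critic had relied on what after John found the photograph during the audit on Friday.

16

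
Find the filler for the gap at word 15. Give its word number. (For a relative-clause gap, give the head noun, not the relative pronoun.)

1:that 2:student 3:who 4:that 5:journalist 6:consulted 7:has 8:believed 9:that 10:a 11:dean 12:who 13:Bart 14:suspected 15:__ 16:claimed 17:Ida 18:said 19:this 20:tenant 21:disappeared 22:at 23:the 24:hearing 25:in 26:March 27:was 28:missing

11

The gap at 15 is the subject of "claimed", inside a relative clause.
The relative pronoun is "who" (word 12); it is bound by the head noun immediately before it.
Its filler is the head noun "dean", at word 11.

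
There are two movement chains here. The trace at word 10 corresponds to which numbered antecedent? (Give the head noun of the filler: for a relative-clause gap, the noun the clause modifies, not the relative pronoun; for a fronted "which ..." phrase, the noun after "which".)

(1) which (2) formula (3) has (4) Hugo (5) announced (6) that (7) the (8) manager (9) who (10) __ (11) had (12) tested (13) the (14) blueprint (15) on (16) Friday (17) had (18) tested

8

The marked gap is inside the relative clause, the subject of "tested".
Its filler is the head noun "manager" (via "who"), at word 8.
(The other dependency links word 2 to a gap after word 18.)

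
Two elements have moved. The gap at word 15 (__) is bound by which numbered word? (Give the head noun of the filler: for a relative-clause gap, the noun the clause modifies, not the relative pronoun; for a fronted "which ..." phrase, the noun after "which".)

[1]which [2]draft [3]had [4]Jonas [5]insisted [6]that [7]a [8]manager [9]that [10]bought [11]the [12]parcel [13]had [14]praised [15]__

2

The marked gap is the direct object of "praised".
Its filler is the fronted wh-phrase "which draft", at word 2.
(The other dependency links word 8 to a gap after word 9.)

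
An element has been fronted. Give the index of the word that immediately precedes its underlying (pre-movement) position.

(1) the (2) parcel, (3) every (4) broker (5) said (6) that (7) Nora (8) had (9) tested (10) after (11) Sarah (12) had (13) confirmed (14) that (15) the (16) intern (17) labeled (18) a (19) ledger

9

The displaced element is "the parcel" (word 2).
It is linked across 1 clause boundary (that).
It functions as the direct object of "tested", so the gap sits immediately after word 9 ("tested").
Base order: Every broker said that Nora had tested the parcel after Sarah had confirmed that the intern labeled a ledger.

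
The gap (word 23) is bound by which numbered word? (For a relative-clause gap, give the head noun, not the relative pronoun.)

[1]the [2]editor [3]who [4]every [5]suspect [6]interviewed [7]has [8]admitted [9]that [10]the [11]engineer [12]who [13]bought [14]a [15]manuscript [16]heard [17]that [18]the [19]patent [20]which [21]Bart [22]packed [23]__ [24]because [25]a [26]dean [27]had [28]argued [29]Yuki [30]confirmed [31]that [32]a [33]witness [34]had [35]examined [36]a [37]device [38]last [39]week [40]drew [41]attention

19

The gap at 23 is the object of "packed", inside a relative clause.
The relative pronoun is "which" (word 20); it is bound by the head noun immediately before it.
Its filler is the head noun "patent", at word 19.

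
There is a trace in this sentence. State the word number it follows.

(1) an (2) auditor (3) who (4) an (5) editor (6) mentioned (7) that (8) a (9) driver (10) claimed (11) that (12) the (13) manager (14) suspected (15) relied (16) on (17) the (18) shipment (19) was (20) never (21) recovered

14

The displaced element is "an auditor" (word 2).
It is linked across 3 clause boundaries (that → that → Ø).
It functions as the subject of "relied", so the gap sits immediately after word 14 ("suspected").
Base order: An editor mentioned that a driver claimed that the manager suspected that an auditor relied on the shipment.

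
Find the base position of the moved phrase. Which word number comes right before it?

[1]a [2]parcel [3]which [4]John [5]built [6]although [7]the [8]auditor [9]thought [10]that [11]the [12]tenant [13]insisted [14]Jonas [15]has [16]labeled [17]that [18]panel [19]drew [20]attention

The displaced element is "a parcel" (word 2).
It functions as the direct object of "built", so the gap sits immediately after word 5 ("built").
Base order: John built a parcel although the auditor thought that the tenant insisted Jonas has labeled that panel.

5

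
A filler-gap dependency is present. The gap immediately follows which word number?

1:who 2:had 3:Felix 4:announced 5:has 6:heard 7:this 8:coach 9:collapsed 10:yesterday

The displaced element is "who" (word 1).
It is linked across 1 clause boundary (Ø).
It functions as the subject of "heard", so the gap sits immediately after word 4 ("announced").
Base order: Felix had announced who has heard this coach collapsed yesterday.

4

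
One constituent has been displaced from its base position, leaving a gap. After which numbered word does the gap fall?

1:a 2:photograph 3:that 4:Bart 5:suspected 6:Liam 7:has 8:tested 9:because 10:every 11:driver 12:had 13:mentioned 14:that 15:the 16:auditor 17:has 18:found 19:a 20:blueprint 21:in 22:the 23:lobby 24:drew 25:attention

The displaced element is "a photograph" (word 2).
It is linked across 1 clause boundary (Ø).
It functions as the direct object of "tested", so the gap sits immediately after word 8 ("tested").
Base order: Bart suspected Liam has tested a photograph because every driver had mentioned that the auditor has found a blueprint in the lobby.

8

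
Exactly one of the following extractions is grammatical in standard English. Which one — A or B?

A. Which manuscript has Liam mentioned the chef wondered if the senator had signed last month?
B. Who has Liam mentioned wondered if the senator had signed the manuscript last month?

In A, the wh-phrase is extracted from inside a wh-island (introduced by "if"), which blocks movement.
In B, the extraction path crosses only that-complement boundaries, which are transparent.
So B is grammatical.

B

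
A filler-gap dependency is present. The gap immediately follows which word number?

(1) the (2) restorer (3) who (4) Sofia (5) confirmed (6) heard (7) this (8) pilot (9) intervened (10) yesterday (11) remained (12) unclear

5

The displaced element is "the restorer" (word 2).
It is linked across 1 clause boundary (Ø).
It functions as the subject of "heard", so the gap sits immediately after word 5 ("confirmed").
Base order: Sofia confirmed that the restorer heard this pilot intervened yesterday.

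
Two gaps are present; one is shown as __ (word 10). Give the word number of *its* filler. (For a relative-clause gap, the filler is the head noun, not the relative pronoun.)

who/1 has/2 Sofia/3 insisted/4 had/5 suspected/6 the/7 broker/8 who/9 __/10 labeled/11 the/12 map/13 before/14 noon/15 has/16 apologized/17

8

The marked gap is inside the relative clause, the subject of "labeled".
Its filler is the head noun "broker" (via "who"), at word 8.
(The other dependency links word 1 to a gap after word 4.)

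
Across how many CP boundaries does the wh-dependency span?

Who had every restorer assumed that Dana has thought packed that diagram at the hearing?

"who" is extracted from the subject of "packed".
Boundaries crossed, outermost first: [that], [Ø] — 2 in total.

2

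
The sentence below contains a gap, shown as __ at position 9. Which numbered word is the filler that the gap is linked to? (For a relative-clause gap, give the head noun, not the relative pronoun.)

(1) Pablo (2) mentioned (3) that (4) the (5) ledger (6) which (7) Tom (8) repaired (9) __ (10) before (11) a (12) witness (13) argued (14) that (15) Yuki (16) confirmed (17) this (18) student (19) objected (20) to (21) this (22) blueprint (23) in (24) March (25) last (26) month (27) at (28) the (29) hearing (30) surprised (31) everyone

The gap at 9 is the object of "repaired", inside a relative clause.
The relative pronoun is "which" (word 6); it is bound by the head noun immediately before it.
Its filler is the head noun "ledger", at word 5.

5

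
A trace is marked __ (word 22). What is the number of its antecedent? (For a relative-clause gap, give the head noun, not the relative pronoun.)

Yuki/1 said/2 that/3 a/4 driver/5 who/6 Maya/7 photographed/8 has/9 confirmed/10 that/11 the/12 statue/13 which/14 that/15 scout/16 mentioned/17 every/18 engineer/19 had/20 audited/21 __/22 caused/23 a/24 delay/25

13

The gap at 22 is the object of "audited", inside a relative clause.
The relative pronoun is "which" (word 14); it is bound by the head noun immediately before it.
Its filler is the head noun "statue", at word 13.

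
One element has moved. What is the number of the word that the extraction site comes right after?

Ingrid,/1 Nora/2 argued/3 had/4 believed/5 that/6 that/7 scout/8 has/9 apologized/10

The displaced element is "Ingrid" (word 1).
It is linked across 1 clause boundary (Ø).
It functions as the subject of "believed", so the gap sits immediately after word 3 ("argued").
Base order: Nora argued that Ingrid had believed that that scout has apologized.

3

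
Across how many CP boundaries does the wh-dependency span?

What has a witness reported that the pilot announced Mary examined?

"what" is extracted from the object of "examined".
Boundaries crossed, outermost first: [that], [Ø] — 2 in total.

2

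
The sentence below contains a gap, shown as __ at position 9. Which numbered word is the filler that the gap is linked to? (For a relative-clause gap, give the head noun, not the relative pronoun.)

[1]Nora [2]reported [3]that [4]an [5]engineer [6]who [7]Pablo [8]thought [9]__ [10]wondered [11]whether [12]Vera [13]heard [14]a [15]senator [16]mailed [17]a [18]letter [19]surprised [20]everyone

The gap at 9 is the subject of "wondered", inside a relative clause.
The relative pronoun is "who" (word 6); it is bound by the head noun immediately before it.
Its filler is the head noun "engineer", at word 5.

5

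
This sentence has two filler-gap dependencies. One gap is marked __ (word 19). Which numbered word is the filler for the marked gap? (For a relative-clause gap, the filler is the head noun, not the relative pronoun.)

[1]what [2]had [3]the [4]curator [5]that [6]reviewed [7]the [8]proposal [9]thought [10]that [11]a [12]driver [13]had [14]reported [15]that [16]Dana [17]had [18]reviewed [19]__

1

The marked gap is the direct object of "reviewed".
Its filler is the fronted wh-phrase "what", at word 1.
(The other dependency links word 4 to a gap after word 5.)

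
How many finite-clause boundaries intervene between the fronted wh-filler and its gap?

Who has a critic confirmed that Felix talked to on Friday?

1

"who" is extracted from the PP object of "talked".
Boundaries crossed, outermost first: [that] — 1 in total.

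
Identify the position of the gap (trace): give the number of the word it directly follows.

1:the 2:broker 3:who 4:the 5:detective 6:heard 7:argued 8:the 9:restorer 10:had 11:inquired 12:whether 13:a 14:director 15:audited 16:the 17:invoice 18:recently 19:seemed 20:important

The displaced element is "the broker" (word 2).
It is linked across 1 clause boundary (Ø).
It functions as the subject of "argued", so the gap sits immediately after word 6 ("heard").
Base order: The detective heard the broker argued the restorer had inquired whether a director audited the invoice recently.

6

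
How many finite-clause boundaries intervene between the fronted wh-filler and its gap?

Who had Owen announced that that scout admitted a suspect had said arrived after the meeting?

"who" is extracted from the subject of "arrived".
Boundaries crossed, outermost first: [that], [Ø], [Ø] — 3 in total.

3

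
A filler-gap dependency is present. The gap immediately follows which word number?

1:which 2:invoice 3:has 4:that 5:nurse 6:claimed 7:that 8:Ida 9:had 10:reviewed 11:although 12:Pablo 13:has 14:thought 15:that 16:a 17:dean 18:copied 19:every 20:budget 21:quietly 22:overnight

The displaced element is "which invoice" (word 2).
It is linked across 1 clause boundary (that).
It functions as the direct object of "reviewed", so the gap sits immediately after word 10 ("reviewed").
Base order: That nurse has claimed that Ida had reviewed which invoice although Pablo has thought that a dean copied every budget quietly overnight.

10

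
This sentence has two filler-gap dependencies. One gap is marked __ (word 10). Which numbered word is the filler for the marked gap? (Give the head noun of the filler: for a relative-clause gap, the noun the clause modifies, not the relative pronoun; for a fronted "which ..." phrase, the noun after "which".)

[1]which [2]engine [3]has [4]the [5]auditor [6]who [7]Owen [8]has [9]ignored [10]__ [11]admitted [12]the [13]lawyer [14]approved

The marked gap is inside the relative clause, the direct object of "ignored".
Its filler is the head noun "auditor" (via "who"), at word 5.
(The other dependency links word 2 to a gap after word 14.)

5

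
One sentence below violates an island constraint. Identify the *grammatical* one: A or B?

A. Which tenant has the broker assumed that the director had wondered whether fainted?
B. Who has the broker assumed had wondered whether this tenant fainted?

B

In A, the wh-phrase is extracted from inside a wh-island (introduced by "whether"), which blocks movement.
In B, the extraction path crosses only that-complement boundaries, which are transparent.
So B is grammatical.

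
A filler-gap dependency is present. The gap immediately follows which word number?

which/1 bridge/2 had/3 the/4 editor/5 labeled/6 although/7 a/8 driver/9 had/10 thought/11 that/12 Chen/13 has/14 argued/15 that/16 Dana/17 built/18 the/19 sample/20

6

The displaced element is "which bridge" (word 2).
It functions as the direct object of "labeled", so the gap sits immediately after word 6 ("labeled").
Base order: The editor had labeled which bridge although a driver had thought that Chen has argued that Dana built the sample.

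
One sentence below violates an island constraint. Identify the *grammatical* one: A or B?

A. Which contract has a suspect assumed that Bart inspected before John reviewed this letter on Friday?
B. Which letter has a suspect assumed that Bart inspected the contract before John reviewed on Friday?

A

In B, the wh-phrase is extracted from inside an adjunct island (introduced by "before"), which blocks movement.
In A, the extraction path crosses only that-complement boundaries, which are transparent.
So A is grammatical.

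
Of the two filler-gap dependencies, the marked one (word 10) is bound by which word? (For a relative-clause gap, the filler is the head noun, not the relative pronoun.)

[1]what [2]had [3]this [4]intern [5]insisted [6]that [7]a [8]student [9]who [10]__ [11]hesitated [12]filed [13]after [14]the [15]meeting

8

The marked gap is inside the relative clause, the subject of "hesitated".
Its filler is the head noun "student" (via "who"), at word 8.
(The other dependency links word 1 to a gap after word 12.)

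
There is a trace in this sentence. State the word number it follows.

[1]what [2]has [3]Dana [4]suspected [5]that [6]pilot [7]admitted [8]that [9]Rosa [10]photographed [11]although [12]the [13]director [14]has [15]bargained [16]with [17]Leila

The displaced element is "what" (word 1).
It is linked across 2 clause boundaries (Ø → that).
It functions as the direct object of "photographed", so the gap sits immediately after word 10 ("photographed").
Base order: Dana has suspected that pilot admitted that Rosa photographed what although the director has bargained with Leila.

10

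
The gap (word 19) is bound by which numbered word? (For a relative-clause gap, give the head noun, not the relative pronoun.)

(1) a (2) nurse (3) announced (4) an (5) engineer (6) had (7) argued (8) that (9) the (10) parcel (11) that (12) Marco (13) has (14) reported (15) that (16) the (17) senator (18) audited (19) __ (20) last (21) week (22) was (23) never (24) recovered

10

The gap at 19 is the object of "audited", inside a relative clause.
The relative pronoun is "that" (word 11); it is bound by the head noun immediately before it.
Its filler is the head noun "parcel", at word 10.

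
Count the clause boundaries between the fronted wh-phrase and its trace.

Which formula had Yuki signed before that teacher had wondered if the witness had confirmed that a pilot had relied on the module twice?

0

"which formula" originates inside the matrix clause — no clause boundary is crossed.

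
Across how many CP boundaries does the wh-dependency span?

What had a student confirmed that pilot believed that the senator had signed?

"what" is extracted from the object of "signed".
Boundaries crossed, outermost first: [Ø], [that] — 2 in total.

2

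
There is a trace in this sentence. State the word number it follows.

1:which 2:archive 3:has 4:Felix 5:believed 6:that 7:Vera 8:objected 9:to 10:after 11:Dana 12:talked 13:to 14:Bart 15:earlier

9

The displaced element is "which archive" (word 2).
It is linked across 1 clause boundary (that).
It functions as the object of the preposition "to" of "objected", so the gap sits immediately after word 9 ("to").
Base order: Felix has believed that Vera objected to which archive after Dana talked to Bart earlier.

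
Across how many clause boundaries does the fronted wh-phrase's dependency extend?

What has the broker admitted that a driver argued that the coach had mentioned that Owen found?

3

"what" is extracted from the object of "found".
Boundaries crossed, outermost first: [that], [that], [that] — 3 in total.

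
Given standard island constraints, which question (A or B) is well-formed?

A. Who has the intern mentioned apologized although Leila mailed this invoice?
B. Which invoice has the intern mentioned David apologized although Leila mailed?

A

In B, the wh-phrase is extracted from inside an adjunct island (introduced by "although"), which blocks movement.
In A, the extraction path crosses only that-complement boundaries, which are transparent.
So A is grammatical.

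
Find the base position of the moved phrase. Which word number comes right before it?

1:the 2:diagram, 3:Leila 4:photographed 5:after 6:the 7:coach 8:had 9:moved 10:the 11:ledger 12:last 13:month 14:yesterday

The displaced element is "the diagram" (word 2).
It functions as the direct object of "photographed", so the gap sits immediately after word 4 ("photographed").
Base order: Leila photographed the diagram after the coach had moved the ledger last month yesterday.

4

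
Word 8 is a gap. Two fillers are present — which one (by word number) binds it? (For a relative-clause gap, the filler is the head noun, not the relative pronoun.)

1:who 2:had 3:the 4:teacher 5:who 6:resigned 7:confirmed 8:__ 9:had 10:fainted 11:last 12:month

The marked gap is the subject of "fainted".
Its filler is the fronted wh-phrase "who", at word 1.
(The other dependency links word 4 to a gap after word 5.)

1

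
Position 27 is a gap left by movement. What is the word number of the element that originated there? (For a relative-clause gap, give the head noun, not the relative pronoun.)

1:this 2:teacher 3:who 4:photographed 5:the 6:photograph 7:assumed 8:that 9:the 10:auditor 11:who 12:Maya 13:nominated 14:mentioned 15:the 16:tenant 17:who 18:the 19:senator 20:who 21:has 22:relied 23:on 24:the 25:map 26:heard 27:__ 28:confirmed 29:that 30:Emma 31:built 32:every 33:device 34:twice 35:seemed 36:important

The gap at 27 is the subject of "confirmed", inside a relative clause.
The relative pronoun is "who" (word 17); it is bound by the head noun immediately before it.
Its filler is the head noun "tenant", at word 16.

16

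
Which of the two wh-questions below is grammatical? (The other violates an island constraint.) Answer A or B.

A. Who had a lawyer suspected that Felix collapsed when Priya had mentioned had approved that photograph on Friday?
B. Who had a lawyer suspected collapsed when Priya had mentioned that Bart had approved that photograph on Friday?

In A, the wh-phrase is extracted from inside an adjunct island (introduced by "when"), which blocks movement.
In B, the extraction path crosses only that-complement boundaries, which are transparent.
So B is grammatical.

B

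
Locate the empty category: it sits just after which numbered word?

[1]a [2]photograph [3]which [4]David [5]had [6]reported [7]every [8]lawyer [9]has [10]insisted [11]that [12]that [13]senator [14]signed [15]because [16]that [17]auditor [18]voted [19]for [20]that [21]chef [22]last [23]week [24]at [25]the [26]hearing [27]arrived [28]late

The displaced element is "a photograph" (word 2).
It is linked across 2 clause boundaries (Ø → that).
It functions as the direct object of "signed", so the gap sits immediately after word 14 ("signed").
Base order: David had reported every lawyer has insisted that that senator signed a photograph because that auditor voted for that chef last week at the hearing.

14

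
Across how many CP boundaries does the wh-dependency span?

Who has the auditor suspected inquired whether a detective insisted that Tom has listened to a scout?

1

"who" is extracted from the subject of "inquired".
Boundaries crossed, outermost first: [Ø] — 1 in total.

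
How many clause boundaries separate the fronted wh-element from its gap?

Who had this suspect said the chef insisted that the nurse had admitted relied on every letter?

"who" is extracted from the subject of "relied".
Boundaries crossed, outermost first: [Ø], [that], [Ø] — 3 in total.

3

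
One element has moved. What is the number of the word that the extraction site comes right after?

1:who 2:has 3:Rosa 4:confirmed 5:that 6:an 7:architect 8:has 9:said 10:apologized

9

The displaced element is "who" (word 1).
It is linked across 2 clause boundaries (that → Ø).
It functions as the subject of "apologized", so the gap sits immediately after word 9 ("said").
Base order: Rosa has confirmed that an architect has said that who apologized.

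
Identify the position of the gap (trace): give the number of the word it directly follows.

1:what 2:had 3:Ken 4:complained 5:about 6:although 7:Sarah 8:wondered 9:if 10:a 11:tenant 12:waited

5

The displaced element is "what" (word 1).
It functions as the object of the preposition "about" of "complained", so the gap sits immediately after word 5 ("about").
Base order: Ken had complained about what although Sarah wondered if a tenant waited.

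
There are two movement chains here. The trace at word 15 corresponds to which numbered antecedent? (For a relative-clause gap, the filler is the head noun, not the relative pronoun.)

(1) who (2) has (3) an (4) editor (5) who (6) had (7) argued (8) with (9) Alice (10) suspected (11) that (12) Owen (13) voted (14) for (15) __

1

The marked gap is the object of the preposition "for" of "voted".
Its filler is the fronted wh-phrase "who", at word 1.
(The other dependency links word 4 to a gap after word 5.)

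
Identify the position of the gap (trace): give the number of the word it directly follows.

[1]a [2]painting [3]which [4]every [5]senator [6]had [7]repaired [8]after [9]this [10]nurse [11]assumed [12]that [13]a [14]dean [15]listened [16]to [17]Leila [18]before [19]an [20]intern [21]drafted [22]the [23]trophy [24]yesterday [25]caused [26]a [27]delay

7

The displaced element is "a painting" (word 2).
It functions as the direct object of "repaired", so the gap sits immediately after word 7 ("repaired").
Base order: Every senator had repaired a painting after this nurse assumed that a dean listened to Leila before an intern drafted the trophy yesterday.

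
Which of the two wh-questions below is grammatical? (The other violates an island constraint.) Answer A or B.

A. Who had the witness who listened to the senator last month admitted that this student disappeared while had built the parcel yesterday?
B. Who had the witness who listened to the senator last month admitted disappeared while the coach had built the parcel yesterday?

In A, the wh-phrase is extracted from inside an adjunct island (introduced by "while"), which blocks movement.
In B, the extraction path crosses only that-complement boundaries, which are transparent.
So B is grammatical.

B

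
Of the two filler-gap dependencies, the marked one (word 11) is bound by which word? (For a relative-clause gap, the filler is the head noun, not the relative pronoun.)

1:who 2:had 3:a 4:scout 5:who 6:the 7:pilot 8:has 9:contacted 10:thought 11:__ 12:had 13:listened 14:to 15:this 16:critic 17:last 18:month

The marked gap is the subject of "listened".
Its filler is the fronted wh-phrase "who", at word 1.
(The other dependency links word 4 to a gap after word 9.)

1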